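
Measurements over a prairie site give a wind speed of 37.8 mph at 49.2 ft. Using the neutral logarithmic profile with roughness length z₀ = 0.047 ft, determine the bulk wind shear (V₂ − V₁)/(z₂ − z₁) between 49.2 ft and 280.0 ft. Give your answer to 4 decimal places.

0.0410 mph/ft

Log law: V₂ = V₁ · ln(z₂/z₀)/ln(z₁/z₀) = 37.8 × 8.6924/6.9535 = 47.2528 mph
ΔV/Δz = (47.2528 − 37.8)/(280.0 − 49.2) = 9.4528/230.8000 = 0.04096 mph/ft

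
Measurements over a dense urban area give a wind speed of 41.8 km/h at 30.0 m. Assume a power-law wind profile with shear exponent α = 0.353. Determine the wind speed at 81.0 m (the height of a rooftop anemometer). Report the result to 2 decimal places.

Power-law profile: V₂ = V₁ · (z₂/z₁)^α
V₂ = 41.8 × (81.0/30.0)^0.353 = 41.8 × (2.7000)^0.353
    = 41.8 × 1.4199 = 59.3537 km/h

59.35 km/h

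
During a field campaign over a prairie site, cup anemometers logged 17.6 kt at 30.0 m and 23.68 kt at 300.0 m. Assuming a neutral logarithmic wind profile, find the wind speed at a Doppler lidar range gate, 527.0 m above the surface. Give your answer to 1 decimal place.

Log law: V ∝ ln(z/z₀). From the pair, with r = V₁/V₂ = 0.74324,
ln z₀ = (ln z₁ − r·ln z₂)/(1 − r) = (3.4012 − 0.74324×5.7038)/0.25676 = -3.2642 → z₀ = 0.03823 m
V₃ = V₁ · ln(z₃/z₀)/ln(z₁/z₀) = 17.6 × 9.5314/6.6654 = 25.1677 kt

25.2 kt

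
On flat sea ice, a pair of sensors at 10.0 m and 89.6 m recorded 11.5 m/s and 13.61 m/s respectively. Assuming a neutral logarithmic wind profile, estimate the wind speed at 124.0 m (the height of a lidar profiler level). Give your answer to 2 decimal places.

Log law: V ∝ ln(z/z₀). From the pair, with r = V₁/V₂ = 0.84497,
ln z₀ = (ln z₁ − r·ln z₂)/(1 − r) = (2.3026 − 0.84497×4.4954)/0.15503 = -9.6485 → z₀ = 0.00006452 m
V₃ = V₁ · ln(z₃/z₀)/ln(z₁/z₀) = 11.5 × 14.4688/11.9511 = 13.9227 m/s

13.92 m/s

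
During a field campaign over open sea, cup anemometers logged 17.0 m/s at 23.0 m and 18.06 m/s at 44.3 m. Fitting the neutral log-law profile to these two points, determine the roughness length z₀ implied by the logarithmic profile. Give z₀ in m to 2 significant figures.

z₀ ≈ 0.00063 m

Log law: V(z) ∝ ln(z/z₀). With r = V₁/V₂ = 17.0/18.06 = 0.94131,
r · ln(z₂/z₀) = ln(z₁/z₀) ⇒ ln z₀ = (ln z₁ − r·ln z₂)/(1 − r)
ln z₀ = (3.13549 − 0.94131×3.79098) / 0.05869 = -7.3771
z₀ = exp(-7.3771) = 0.0006254 m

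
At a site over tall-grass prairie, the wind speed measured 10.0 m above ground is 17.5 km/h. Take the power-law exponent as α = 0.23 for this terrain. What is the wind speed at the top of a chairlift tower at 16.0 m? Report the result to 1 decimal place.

Power-law profile: V₂ = V₁ · (z₂/z₁)^α
V₂ = 17.5 × (16.0/10.0)^0.23 = 17.5 × (1.6000)^0.23
    = 17.5 × 1.1142 = 19.4978 km/h

19.5 km/h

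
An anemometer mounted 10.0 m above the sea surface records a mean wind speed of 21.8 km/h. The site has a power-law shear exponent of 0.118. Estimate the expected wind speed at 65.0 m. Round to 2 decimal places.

Power-law profile: V₂ = V₁ · (z₂/z₁)^α
V₂ = 21.8 × (65.0/10.0)^0.118 = 21.8 × (6.5000)^0.118
    = 21.8 × 1.2472 = 27.1882 km/h

27.19 km/h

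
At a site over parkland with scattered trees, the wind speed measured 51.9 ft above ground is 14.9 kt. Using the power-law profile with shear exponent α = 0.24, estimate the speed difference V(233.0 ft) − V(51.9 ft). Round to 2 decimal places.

6.47 kt

Power law: V₂ = V₁ · (z₂/z₁)^α = 14.9 × (4.4894)^0.24 = 21.3654 kt
ΔV = 21.3654 − 14.9 = 6.4654 kt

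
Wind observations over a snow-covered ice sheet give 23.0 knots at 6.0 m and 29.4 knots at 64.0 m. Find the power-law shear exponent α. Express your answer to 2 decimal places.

α ≈ 0.10

Power law: V₂/V₁ = (z₂/z₁)^α ⇒ α = ln(V₂/V₁) / ln(z₂/z₁)
α = ln(29.4/23.0) / ln(64.0/6.0) = ln(1.2783) / ln(10.6667)
  = 0.24550 / 2.36712 = 0.10371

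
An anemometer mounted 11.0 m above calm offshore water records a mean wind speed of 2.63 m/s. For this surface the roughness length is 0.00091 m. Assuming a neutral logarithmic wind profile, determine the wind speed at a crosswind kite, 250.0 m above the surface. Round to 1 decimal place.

3.5 m/s

Log law: V(z) ∝ ln(z/z₀), so V₂/V₁ = ln(z₂/z₀) / ln(z₁/z₀).
ln(250.0/0.00091) = 12.5235, ln(11.0/0.00091) = 9.4000
V₂ = 2.63 × 12.5235/9.4000 = 2.63 × 1.3323 = 3.5039 m/s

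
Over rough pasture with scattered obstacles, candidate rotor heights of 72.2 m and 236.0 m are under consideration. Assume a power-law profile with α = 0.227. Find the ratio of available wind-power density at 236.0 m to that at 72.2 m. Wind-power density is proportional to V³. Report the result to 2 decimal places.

Speed ratio: V_B/V_A = (z_B/z_A)^α = (236.0/72.2)^0.227 = (3.2687)^0.227 = 1.30847
Power-density ratio: P_B/P_A = (V_B/V_A)³ = (1.30847)³ = 2.24021

2.24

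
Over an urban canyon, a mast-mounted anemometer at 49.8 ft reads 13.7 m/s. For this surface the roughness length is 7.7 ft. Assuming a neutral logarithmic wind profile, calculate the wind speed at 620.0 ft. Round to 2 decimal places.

32.21 m/s

Log law: V(z) ∝ ln(z/z₀), so V₂/V₁ = ln(z₂/z₀) / ln(z₁/z₀).
ln(620.0/7.7) = 4.3885, ln(49.8/7.7) = 1.8668
V₂ = 13.7 × 4.3885/1.8668 = 13.7 × 2.3508 = 32.2062 m/s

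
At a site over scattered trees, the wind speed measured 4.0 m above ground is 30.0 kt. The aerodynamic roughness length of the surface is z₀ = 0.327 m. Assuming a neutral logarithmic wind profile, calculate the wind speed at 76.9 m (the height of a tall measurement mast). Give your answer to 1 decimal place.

Log law: V(z) ∝ ln(z/z₀), so V₂/V₁ = ln(z₂/z₀) / ln(z₁/z₀).
ln(76.9/0.327) = 5.4603, ln(4.0/0.327) = 2.5041
V₂ = 30.0 × 5.4603/2.5041 = 30.0 × 2.1806 = 65.4166 kt

65.4 kt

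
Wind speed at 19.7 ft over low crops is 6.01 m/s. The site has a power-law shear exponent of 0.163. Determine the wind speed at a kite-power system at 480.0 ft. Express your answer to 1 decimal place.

Power-law profile: V₂ = V₁ · (z₂/z₁)^α
V₂ = 6.01 × (480.0/19.7)^0.163 = 6.01 × (24.3655)^0.163
    = 6.01 × 1.6828 = 10.1139 m/s

10.1 m/s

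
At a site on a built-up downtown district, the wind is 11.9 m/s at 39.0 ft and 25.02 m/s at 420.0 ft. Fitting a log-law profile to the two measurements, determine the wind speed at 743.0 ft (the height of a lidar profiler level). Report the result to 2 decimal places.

28.17 m/s

Log law: V ∝ ln(z/z₀). From the pair, with r = V₁/V₂ = 0.47562,
ln z₀ = (ln z₁ − r·ln z₂)/(1 − r) = (3.6636 − 0.47562×6.0403)/0.52438 = 1.5079 → z₀ = 4.517 ft
V₃ = V₁ · ln(z₃/z₀)/ln(z₁/z₀) = 11.9 × 5.1028/2.1557 = 28.1690 m/s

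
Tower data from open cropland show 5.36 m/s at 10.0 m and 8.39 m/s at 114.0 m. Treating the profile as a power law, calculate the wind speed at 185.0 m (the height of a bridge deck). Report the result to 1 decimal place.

First find α: α = ln(V₂/V₁)/ln(z₂/z₁) = ln(8.39/5.36)/ln(114.0/10.0) = 0.44808/2.43361 = 0.1841
Extrapolate from 114.0 m to 185.0 m: V₃ = 8.39 × (185.0/114.0)^0.1841 = 8.39 × 1.0932 = 9.1723 m/s

9.2 m/s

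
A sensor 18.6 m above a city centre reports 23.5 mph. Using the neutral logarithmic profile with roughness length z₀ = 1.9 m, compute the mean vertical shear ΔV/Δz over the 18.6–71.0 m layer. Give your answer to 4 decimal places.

0.2633 mph/m

Log law: V₂ = V₁ · ln(z₂/z₀)/ln(z₁/z₀) = 23.5 × 3.6208/2.2813 = 37.2985 mph
ΔV/Δz = (37.2985 − 23.5)/(71.0 − 18.6) = 13.7985/52.4000 = 0.26333 mph/m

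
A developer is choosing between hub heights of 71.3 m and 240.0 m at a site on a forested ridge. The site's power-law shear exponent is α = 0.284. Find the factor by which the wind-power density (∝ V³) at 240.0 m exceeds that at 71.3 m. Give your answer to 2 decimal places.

2.81

Speed ratio: V_B/V_A = (z_B/z_A)^α = (240.0/71.3)^0.284 = (3.3661)^0.284 = 1.41157
Power-density ratio: P_B/P_A = (V_B/V_A)³ = (1.41157)³ = 2.81260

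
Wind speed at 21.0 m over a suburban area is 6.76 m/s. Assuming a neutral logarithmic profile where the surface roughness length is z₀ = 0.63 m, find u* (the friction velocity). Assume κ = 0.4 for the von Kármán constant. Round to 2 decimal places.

u* ≈ 0.77 m/s

Log law: V(z) = (u*/κ) · ln(z/z₀) ⇒ u* = κ · V / ln(z/z₀)
u* = 0.4 × 6.76 / ln(21.0/0.63) = 0.4 × 6.76 / 3.5066
   = 2.7040 / 3.5066 = 0.7711 m/s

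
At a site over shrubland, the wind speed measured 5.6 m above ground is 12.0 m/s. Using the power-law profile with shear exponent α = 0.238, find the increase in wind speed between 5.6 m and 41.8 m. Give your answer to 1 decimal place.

Power law: V₂ = V₁ · (z₂/z₁)^α = 12.0 × (7.4643)^0.238 = 19.3621 m/s
ΔV = 19.3621 − 12.0 = 7.3621 m/s

7.4 m/s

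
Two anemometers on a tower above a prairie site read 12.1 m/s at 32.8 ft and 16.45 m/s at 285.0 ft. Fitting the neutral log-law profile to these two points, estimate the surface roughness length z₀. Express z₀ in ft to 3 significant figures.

z₀ ≈ 0.0802 ft

Log law: V(z) ∝ ln(z/z₀). With r = V₁/V₂ = 12.1/16.45 = 0.73556,
r · ln(z₂/z₀) = ln(z₁/z₀) ⇒ ln z₀ = (ln z₁ − r·ln z₂)/(1 − r)
ln z₀ = (3.49043 − 0.73556×5.65249) / 0.26444 = -2.5236
z₀ = exp(-2.5236) = 0.08017 ft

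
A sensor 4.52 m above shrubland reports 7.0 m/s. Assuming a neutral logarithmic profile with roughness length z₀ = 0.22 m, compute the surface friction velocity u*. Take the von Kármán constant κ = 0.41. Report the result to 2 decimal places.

u* ≈ 0.95 m/s

Log law: V(z) = (u*/κ) · ln(z/z₀) ⇒ u* = κ · V / ln(z/z₀)
u* = 0.41 × 7.0 / ln(4.52/0.22) = 0.41 × 7.0 / 3.0226
   = 2.8700 / 3.0226 = 0.9495 m/s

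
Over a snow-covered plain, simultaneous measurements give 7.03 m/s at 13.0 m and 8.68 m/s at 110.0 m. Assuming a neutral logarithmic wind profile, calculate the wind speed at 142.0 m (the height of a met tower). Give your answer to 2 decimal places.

8.88 m/s

Log law: V ∝ ln(z/z₀). From the pair, with r = V₁/V₂ = 0.80991,
ln z₀ = (ln z₁ − r·ln z₂)/(1 − r) = (2.5649 − 0.80991×4.7005)/0.19009 = -6.5337 → z₀ = 0.001454 m
V₃ = V₁ · ln(z₃/z₀)/ln(z₁/z₀) = 7.03 × 11.4895/9.0987 = 8.8773 m/s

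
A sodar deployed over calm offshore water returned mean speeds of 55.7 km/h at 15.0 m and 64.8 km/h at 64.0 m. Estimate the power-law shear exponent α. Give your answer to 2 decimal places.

α ≈ 0.10

Power law: V₂/V₁ = (z₂/z₁)^α ⇒ α = ln(V₂/V₁) / ln(z₂/z₁)
α = ln(64.8/55.7) / ln(64.0/15.0) = ln(1.1634) / ln(4.2667)
  = 0.15133 / 1.45083 = 0.10430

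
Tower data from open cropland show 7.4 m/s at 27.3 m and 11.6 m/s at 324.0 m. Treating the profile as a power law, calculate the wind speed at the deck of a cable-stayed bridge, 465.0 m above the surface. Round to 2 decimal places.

First find α: α = ln(V₂/V₁)/ln(z₂/z₁) = ln(11.6/7.4)/ln(324.0/27.3) = 0.44953/2.47386 = 0.1817
Extrapolate from 324.0 m to 465.0 m: V₃ = 11.6 × (465.0/324.0)^0.1817 = 11.6 × 1.0679 = 12.3871 m/s

12.39 m/s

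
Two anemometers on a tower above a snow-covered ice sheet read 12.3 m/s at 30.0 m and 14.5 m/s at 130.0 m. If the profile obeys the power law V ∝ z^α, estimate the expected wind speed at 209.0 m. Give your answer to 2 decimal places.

First find α: α = ln(V₂/V₁)/ln(z₂/z₁) = ln(14.5/12.3)/ln(130.0/30.0) = 0.16455/1.46634 = 0.1122
Extrapolate from 130.0 m to 209.0 m: V₃ = 14.5 × (209.0/130.0)^0.1122 = 14.5 × 1.0547 = 15.2935 m/s

15.29 m/s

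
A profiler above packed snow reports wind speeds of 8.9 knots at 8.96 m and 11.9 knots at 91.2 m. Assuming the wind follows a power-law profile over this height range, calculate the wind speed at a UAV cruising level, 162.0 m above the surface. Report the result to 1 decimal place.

12.8 knots

First find α: α = ln(V₂/V₁)/ln(z₂/z₁) = ln(11.9/8.9)/ln(91.2/8.96) = 0.29049/2.32028 = 0.1252
Extrapolate from 91.2 m to 162.0 m: V₃ = 11.9 × (162.0/91.2)^0.1252 = 11.9 × 1.0746 = 12.7875 knots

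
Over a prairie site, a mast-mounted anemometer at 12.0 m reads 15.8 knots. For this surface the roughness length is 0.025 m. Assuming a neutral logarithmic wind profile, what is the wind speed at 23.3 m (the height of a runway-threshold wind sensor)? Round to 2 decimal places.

17.50 knots

Log law: V(z) ∝ ln(z/z₀), so V₂/V₁ = ln(z₂/z₀) / ln(z₁/z₀).
ln(23.3/0.025) = 6.8373, ln(12.0/0.025) = 6.1738
V₂ = 15.8 × 6.8373/6.1738 = 15.8 × 1.1075 = 17.4982 knots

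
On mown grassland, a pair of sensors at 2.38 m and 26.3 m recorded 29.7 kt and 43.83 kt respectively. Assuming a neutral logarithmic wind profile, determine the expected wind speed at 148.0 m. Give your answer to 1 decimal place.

Log law: V ∝ ln(z/z₀). From the pair, with r = V₁/V₂ = 0.67762,
ln z₀ = (ln z₁ − r·ln z₂)/(1 − r) = (0.8671 − 0.67762×3.2696)/0.32238 = -4.1827 → z₀ = 0.01526 m
V₃ = V₁ · ln(z₃/z₀)/ln(z₁/z₀) = 29.7 × 9.1799/5.0498 = 53.9910 kt

54.0 kt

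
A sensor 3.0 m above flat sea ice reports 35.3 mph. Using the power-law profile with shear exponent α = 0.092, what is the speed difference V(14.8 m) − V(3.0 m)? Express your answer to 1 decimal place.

5.6 mph

Power law: V₂ = V₁ · (z₂/z₁)^α = 35.3 × (4.9333)^0.092 = 40.8831 mph
ΔV = 40.8831 − 35.3 = 5.5831 mph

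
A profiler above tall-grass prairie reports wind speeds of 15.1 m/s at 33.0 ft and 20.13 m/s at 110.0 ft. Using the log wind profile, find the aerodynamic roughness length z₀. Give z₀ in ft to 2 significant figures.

z₀ ≈ 0.89 ft

Log law: V(z) ∝ ln(z/z₀). With r = V₁/V₂ = 15.1/20.13 = 0.75012,
r · ln(z₂/z₀) = ln(z₁/z₀) ⇒ ln z₀ = (ln z₁ − r·ln z₂)/(1 − r)
ln z₀ = (3.49651 − 0.75012×4.70048) / 0.24988 = -0.1178
z₀ = exp(-0.1178) = 0.8889 ft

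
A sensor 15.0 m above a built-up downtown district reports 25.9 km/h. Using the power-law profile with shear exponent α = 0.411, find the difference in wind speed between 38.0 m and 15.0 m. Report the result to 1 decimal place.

Power law: V₂ = V₁ · (z₂/z₁)^α = 25.9 × (2.5333)^0.411 = 37.9505 km/h
ΔV = 37.9505 − 25.9 = 12.0505 km/h

12.1 km/h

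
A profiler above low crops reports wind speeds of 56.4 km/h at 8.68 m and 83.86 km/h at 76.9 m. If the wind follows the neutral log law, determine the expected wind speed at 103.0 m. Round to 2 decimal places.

87.54 km/h

Log law: V ∝ ln(z/z₀). From the pair, with r = V₁/V₂ = 0.67255,
ln z₀ = (ln z₁ − r·ln z₂)/(1 − r) = (2.1610 − 0.67255×4.3425)/0.32745 = -2.3195 → z₀ = 0.09832 m
V₃ = V₁ · ln(z₃/z₀)/ln(z₁/z₀) = 56.4 × 6.9543/4.4805 = 87.5384 km/h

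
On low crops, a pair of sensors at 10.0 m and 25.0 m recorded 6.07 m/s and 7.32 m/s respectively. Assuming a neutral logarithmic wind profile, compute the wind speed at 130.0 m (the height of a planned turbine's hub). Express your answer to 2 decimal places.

Log law: V ∝ ln(z/z₀). From the pair, with r = V₁/V₂ = 0.82923,
ln z₀ = (ln z₁ − r·ln z₂)/(1 − r) = (2.3026 − 0.82923×3.2189)/0.17077 = -2.1469 → z₀ = 0.1168 m
V₃ = V₁ · ln(z₃/z₀)/ln(z₁/z₀) = 6.07 × 7.0145/4.4495 = 9.5691 m/s

9.57 m/s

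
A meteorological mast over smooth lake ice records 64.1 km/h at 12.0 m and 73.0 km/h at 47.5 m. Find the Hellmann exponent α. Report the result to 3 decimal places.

α ≈ 0.094

Power law: V₂/V₁ = (z₂/z₁)^α ⇒ α = ln(V₂/V₁) / ln(z₂/z₁)
α = ln(73.0/64.1) / ln(47.5/12.0) = ln(1.1388) / ln(3.9583)
  = 0.13002 / 1.37582 = 0.09450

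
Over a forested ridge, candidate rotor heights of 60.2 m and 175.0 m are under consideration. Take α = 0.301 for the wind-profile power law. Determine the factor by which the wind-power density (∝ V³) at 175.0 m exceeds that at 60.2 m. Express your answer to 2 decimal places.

Speed ratio: V_B/V_A = (z_B/z_A)^α = (175.0/60.2)^0.301 = (2.9070)^0.301 = 1.37878
Power-density ratio: P_B/P_A = (V_B/V_A)³ = (1.37878)³ = 2.62112

2.62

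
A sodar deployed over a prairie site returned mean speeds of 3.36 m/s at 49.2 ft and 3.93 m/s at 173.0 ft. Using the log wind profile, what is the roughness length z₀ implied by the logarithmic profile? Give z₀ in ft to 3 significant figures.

z₀ ≈ 0.0297 ft

Log law: V(z) ∝ ln(z/z₀). With r = V₁/V₂ = 3.36/3.93 = 0.85496,
r · ln(z₂/z₀) = ln(z₁/z₀) ⇒ ln z₀ = (ln z₁ − r·ln z₂)/(1 − r)
ln z₀ = (3.89589 − 0.85496×5.15329) / 0.14504 = -3.5161
z₀ = exp(-3.5161) = 0.02971 ft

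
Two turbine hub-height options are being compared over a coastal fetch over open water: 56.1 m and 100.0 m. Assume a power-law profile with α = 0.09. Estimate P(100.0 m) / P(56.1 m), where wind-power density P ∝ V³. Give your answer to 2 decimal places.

Speed ratio: V_B/V_A = (z_B/z_A)^α = (100.0/56.1)^0.09 = (1.7825)^0.09 = 1.05340
Power-density ratio: P_B/P_A = (V_B/V_A)³ = (1.05340)³ = 1.16891

1.17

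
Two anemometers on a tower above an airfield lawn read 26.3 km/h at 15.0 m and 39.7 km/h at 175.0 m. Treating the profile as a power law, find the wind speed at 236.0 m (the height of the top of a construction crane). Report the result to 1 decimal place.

First find α: α = ln(V₂/V₁)/ln(z₂/z₁) = ln(39.7/26.3)/ln(175.0/15.0) = 0.41178/2.45674 = 0.1676
Extrapolate from 175.0 m to 236.0 m: V₃ = 39.7 × (236.0/175.0)^0.1676 = 39.7 × 1.0514 = 41.7406 km/h

41.7 km/h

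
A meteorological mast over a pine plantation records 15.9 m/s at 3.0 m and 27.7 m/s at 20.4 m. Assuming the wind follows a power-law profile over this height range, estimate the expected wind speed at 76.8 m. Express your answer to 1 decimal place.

40.7 m/s

First find α: α = ln(V₂/V₁)/ln(z₂/z₁) = ln(27.7/15.9)/ln(20.4/3.0) = 0.55511/1.91692 = 0.2896
Extrapolate from 20.4 m to 76.8 m: V₃ = 27.7 × (76.8/20.4)^0.2896 = 27.7 × 1.4680 = 40.6634 m/s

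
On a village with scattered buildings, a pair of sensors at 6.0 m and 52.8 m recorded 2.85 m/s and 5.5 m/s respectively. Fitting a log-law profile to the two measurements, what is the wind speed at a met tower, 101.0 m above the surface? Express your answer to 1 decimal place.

Log law: V ∝ ln(z/z₀). From the pair, with r = V₁/V₂ = 0.51818,
ln z₀ = (ln z₁ − r·ln z₂)/(1 − r) = (1.7918 − 0.51818×3.9665)/0.48182 = -0.5471 → z₀ = 0.5786 m
V₃ = V₁ · ln(z₃/z₀)/ln(z₁/z₀) = 2.85 × 5.1622/2.3389 = 6.2903 m/s

6.3 m/s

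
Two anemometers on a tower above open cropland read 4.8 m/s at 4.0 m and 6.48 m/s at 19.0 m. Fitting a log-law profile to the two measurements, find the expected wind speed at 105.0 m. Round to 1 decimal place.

Log law: V ∝ ln(z/z₀). From the pair, with r = V₁/V₂ = 0.74074,
ln z₀ = (ln z₁ − r·ln z₂)/(1 − r) = (1.3863 − 0.74074×2.9444)/0.25926 = -3.0655 → z₀ = 0.04663 m
V₃ = V₁ · ln(z₃/z₀)/ln(z₁/z₀) = 4.8 × 7.7195/4.4518 = 8.3232 m/s

8.3 m/s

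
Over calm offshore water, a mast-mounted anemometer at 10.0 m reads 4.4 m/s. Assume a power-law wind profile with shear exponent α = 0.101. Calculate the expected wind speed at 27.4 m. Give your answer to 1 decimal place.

4.9 m/s

Power-law profile: V₂ = V₁ · (z₂/z₁)^α
V₂ = 4.4 × (27.4/10.0)^0.101 = 4.4 × (2.7400)^0.101
    = 4.4 × 1.1072 = 4.8715 m/s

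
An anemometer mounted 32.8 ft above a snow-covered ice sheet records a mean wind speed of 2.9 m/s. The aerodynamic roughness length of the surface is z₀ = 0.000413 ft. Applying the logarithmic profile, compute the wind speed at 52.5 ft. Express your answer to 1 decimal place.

3.0 m/s

Log law: V(z) ∝ ln(z/z₀), so V₂/V₁ = ln(z₂/z₀) / ln(z₁/z₀).
ln(52.5/0.000413) = 11.7529, ln(32.8/0.000413) = 11.2825
V₂ = 2.9 × 11.7529/11.2825 = 2.9 × 1.0417 = 3.0209 m/s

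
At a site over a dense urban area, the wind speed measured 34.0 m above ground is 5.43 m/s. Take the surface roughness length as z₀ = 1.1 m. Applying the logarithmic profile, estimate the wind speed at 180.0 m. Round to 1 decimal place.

Log law: V(z) ∝ ln(z/z₀), so V₂/V₁ = ln(z₂/z₀) / ln(z₁/z₀).
ln(180.0/1.1) = 5.0976, ln(34.0/1.1) = 3.4311
V₂ = 5.43 × 5.0976/3.4311 = 5.43 × 1.4857 = 8.0676 m/s

8.1 m/s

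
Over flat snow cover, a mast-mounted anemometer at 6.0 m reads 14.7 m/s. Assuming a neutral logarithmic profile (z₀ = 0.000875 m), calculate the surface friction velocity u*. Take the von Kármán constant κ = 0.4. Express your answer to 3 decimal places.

u* ≈ 0.666 m/s

Log law: V(z) = (u*/κ) · ln(z/z₀) ⇒ u* = κ · V / ln(z/z₀)
u* = 0.4 × 14.7 / ln(6.0/0.000875) = 0.4 × 14.7 / 8.8330
   = 5.8800 / 8.8330 = 0.6657 m/s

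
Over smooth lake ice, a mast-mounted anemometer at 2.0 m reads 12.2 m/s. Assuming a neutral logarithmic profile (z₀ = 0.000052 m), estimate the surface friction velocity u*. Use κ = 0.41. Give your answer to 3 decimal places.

Log law: V(z) = (u*/κ) · ln(z/z₀) ⇒ u* = κ · V / ln(z/z₀)
u* = 0.41 × 12.2 / ln(2.0/0.000052) = 0.41 × 12.2 / 10.5574
   = 5.0020 / 10.5574 = 0.4738 m/s

u* ≈ 0.474 m/s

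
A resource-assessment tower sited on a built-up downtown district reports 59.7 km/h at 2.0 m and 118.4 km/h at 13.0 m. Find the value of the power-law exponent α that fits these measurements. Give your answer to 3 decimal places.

α ≈ 0.366

Power law: V₂/V₁ = (z₂/z₁)^α ⇒ α = ln(V₂/V₁) / ln(z₂/z₁)
α = ln(118.4/59.7) / ln(13.0/2.0) = ln(1.9832) / ln(6.5000)
  = 0.68474 / 1.87180 = 0.36582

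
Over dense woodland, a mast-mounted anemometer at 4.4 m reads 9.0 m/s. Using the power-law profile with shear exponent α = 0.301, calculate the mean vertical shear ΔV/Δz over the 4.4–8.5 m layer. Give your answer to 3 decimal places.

0.481 m/s/m

Power law: V₂ = V₁ · (z₂/z₁)^α = 9.0 × (1.9318)^0.301 = 10.9728 m/s
ΔV/Δz = (10.9728 − 9.0)/(8.5 − 4.4) = 1.9728/4.1000 = 0.48118 m/s/m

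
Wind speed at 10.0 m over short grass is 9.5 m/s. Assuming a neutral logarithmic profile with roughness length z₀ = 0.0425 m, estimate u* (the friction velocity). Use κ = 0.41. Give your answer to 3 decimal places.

u* ≈ 0.713 m/s

Log law: V(z) = (u*/κ) · ln(z/z₀) ⇒ u* = κ · V / ln(z/z₀)
u* = 0.41 × 9.5 / ln(10.0/0.0425) = 0.41 × 9.5 / 5.4608
   = 3.8950 / 5.4608 = 0.7133 m/s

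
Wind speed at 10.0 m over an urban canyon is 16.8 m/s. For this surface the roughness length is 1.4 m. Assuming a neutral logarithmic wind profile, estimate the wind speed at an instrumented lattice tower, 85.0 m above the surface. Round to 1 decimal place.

35.1 m/s

Log law: V(z) ∝ ln(z/z₀), so V₂/V₁ = ln(z₂/z₀) / ln(z₁/z₀).
ln(85.0/1.4) = 4.1062, ln(10.0/1.4) = 1.9661
V₂ = 16.8 × 4.1062/1.9661 = 16.8 × 2.0885 = 35.0864 m/s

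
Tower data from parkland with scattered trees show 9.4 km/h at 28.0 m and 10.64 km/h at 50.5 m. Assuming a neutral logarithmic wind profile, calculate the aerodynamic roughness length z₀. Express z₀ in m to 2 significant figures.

z₀ ≈ 0.32 m

Log law: V(z) ∝ ln(z/z₀). With r = V₁/V₂ = 9.4/10.64 = 0.88346,
r · ln(z₂/z₀) = ln(z₁/z₀) ⇒ ln z₀ = (ln z₁ − r·ln z₂)/(1 − r)
ln z₀ = (3.33220 − 0.88346×3.92197) / 0.11654 = -1.1386
z₀ = exp(-1.1386) = 0.3203 m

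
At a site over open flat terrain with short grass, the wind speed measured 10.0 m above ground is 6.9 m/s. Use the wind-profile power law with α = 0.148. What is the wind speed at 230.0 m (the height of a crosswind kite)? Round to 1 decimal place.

Power-law profile: V₂ = V₁ · (z₂/z₁)^α
V₂ = 6.9 × (230.0/10.0)^0.148 = 6.9 × (23.0000)^0.148
    = 6.9 × 1.5905 = 10.9745 m/s

11.0 m/s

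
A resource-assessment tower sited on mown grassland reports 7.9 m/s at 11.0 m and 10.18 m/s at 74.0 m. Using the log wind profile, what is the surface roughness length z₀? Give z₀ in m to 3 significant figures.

Log law: V(z) ∝ ln(z/z₀). With r = V₁/V₂ = 7.9/10.18 = 0.77603,
r · ln(z₂/z₀) = ln(z₁/z₀) ⇒ ln z₀ = (ln z₁ − r·ln z₂)/(1 − r)
ln z₀ = (2.39790 − 0.77603×4.30407) / 0.22397 = -4.2068
z₀ = exp(-4.2068) = 0.01489 m

z₀ ≈ 0.0149 m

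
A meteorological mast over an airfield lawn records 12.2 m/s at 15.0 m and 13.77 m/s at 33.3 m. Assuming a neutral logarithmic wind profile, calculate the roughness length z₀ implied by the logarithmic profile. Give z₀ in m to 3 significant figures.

Log law: V(z) ∝ ln(z/z₀). With r = V₁/V₂ = 12.2/13.77 = 0.88598,
r · ln(z₂/z₀) = ln(z₁/z₀) ⇒ ln z₀ = (ln z₁ − r·ln z₂)/(1 − r)
ln z₀ = (2.70805 − 0.88598×3.50556) / 0.11402 = -3.4891
z₀ = exp(-3.4891) = 0.03053 m

z₀ ≈ 0.0305 m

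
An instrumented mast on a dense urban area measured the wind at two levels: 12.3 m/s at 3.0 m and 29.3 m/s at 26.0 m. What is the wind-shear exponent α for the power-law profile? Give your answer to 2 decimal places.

Power law: V₂/V₁ = (z₂/z₁)^α ⇒ α = ln(V₂/V₁) / ln(z₂/z₁)
α = ln(29.3/12.3) / ln(26.0/3.0) = ln(2.3821) / ln(8.6667)
  = 0.86799 / 2.15948 = 0.40194

α ≈ 0.40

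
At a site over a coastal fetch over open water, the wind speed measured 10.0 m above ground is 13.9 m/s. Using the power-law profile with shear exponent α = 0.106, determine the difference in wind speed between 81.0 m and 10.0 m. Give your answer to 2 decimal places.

3.45 m/s

Power law: V₂ = V₁ · (z₂/z₁)^α = 13.9 × (8.1000)^0.106 = 17.3506 m/s
ΔV = 17.3506 − 13.9 = 3.4506 m/s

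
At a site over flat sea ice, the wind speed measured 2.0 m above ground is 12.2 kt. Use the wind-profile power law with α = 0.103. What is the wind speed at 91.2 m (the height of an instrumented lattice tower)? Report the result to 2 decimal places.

Power-law profile: V₂ = V₁ · (z₂/z₁)^α
V₂ = 12.2 × (91.2/2.0)^0.103 = 12.2 × (45.6000)^0.103
    = 12.2 × 1.4821 = 18.0814 kt

18.08 kt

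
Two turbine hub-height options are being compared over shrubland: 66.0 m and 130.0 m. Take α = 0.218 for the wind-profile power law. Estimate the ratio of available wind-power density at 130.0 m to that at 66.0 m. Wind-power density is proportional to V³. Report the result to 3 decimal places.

1.558

Speed ratio: V_B/V_A = (z_B/z_A)^α = (130.0/66.0)^0.218 = (1.9697)^0.218 = 1.15926
Power-density ratio: P_B/P_A = (V_B/V_A)³ = (1.15926)³ = 1.55789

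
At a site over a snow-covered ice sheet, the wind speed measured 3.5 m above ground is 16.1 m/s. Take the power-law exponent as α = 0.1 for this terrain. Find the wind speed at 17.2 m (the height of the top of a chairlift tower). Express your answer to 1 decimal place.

Power-law profile: V₂ = V₁ · (z₂/z₁)^α
V₂ = 16.1 × (17.2/3.5)^0.1 = 16.1 × (4.9143)^0.1
    = 16.1 × 1.1726 = 18.8787 m/s

18.9 m/s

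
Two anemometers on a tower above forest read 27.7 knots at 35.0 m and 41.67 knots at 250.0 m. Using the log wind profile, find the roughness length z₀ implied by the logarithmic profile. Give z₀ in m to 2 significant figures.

z₀ ≈ 0.71 m

Log law: V(z) ∝ ln(z/z₀). With r = V₁/V₂ = 27.7/41.67 = 0.66475,
r · ln(z₂/z₀) = ln(z₁/z₀) ⇒ ln z₀ = (ln z₁ − r·ln z₂)/(1 − r)
ln z₀ = (3.55535 − 0.66475×5.52146) / 0.33525 = -0.3431
z₀ = exp(-0.3431) = 0.7096 m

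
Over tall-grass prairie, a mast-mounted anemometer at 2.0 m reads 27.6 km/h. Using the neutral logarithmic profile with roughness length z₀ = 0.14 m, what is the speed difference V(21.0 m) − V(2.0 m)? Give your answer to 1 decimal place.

Log law: V₂ = V₁ · ln(z₂/z₀)/ln(z₁/z₀) = 27.6 × 5.0106/2.6593 = 52.0045 km/h
ΔV = 52.0045 − 27.6 = 24.4045 km/h

24.4 km/h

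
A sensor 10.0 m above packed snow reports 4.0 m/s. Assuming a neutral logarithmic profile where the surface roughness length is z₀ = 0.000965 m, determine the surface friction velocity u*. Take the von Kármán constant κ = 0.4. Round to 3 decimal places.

Log law: V(z) = (u*/κ) · ln(z/z₀) ⇒ u* = κ · V / ln(z/z₀)
u* = 0.4 × 4.0 / ln(10.0/0.000965) = 0.4 × 4.0 / 9.2460
   = 1.6000 / 9.2460 = 0.1730 m/s

u* ≈ 0.173 m/s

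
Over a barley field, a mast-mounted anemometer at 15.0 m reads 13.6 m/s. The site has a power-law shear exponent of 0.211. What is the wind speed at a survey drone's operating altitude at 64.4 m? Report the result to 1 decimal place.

18.5 m/s

Power-law profile: V₂ = V₁ · (z₂/z₁)^α
V₂ = 13.6 × (64.4/15.0)^0.211 = 13.6 × (4.2933)^0.211
    = 13.6 × 1.3599 = 18.4952 m/s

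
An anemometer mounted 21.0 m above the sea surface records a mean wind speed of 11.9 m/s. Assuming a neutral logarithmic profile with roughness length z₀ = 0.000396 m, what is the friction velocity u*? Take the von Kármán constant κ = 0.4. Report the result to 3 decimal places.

Log law: V(z) = (u*/κ) · ln(z/z₀) ⇒ u* = κ · V / ln(z/z₀)
u* = 0.4 × 11.9 / ln(21.0/0.000396) = 0.4 × 11.9 / 10.8786
   = 4.7600 / 10.8786 = 0.4376 m/s

u* ≈ 0.438 m/s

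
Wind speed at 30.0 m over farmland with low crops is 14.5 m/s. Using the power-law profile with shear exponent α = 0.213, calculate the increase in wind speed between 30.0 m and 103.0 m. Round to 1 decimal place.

Power law: V₂ = V₁ · (z₂/z₁)^α = 14.5 × (3.4333)^0.213 = 18.8571 m/s
ΔV = 18.8571 − 14.5 = 4.3571 m/s

4.4 m/s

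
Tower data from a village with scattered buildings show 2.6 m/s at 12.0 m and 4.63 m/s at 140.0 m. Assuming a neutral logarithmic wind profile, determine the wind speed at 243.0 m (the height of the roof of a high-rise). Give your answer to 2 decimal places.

5.09 m/s

Log law: V ∝ ln(z/z₀). From the pair, with r = V₁/V₂ = 0.56156,
ln z₀ = (ln z₁ − r·ln z₂)/(1 − r) = (2.4849 − 0.56156×4.9416)/0.43844 = -0.6617 → z₀ = 0.5160 m
V₃ = V₁ · ln(z₃/z₀)/ln(z₁/z₀) = 2.6 × 6.1547/3.1466 = 5.0856 m/s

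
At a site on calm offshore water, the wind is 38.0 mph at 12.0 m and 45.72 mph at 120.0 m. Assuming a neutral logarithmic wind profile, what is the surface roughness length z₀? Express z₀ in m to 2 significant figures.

Log law: V(z) ∝ ln(z/z₀). With r = V₁/V₂ = 38.0/45.72 = 0.83115,
r · ln(z₂/z₀) = ln(z₁/z₀) ⇒ ln z₀ = (ln z₁ − r·ln z₂)/(1 − r)
ln z₀ = (2.48491 − 0.83115×4.78749) / 0.16885 = -8.8491
z₀ = exp(-8.8491) = 0.0001435 m

z₀ ≈ 0.00014 m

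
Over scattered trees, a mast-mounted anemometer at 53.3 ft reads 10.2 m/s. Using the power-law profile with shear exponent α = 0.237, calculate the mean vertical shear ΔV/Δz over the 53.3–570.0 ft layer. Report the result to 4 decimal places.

Power law: V₂ = V₁ · (z₂/z₁)^α = 10.2 × (10.6942)^0.237 = 17.8858 m/s
ΔV/Δz = (17.8858 − 10.2)/(570.0 − 53.3) = 7.6858/516.7000 = 0.01487 m/s/ft

0.0149 m/s/ft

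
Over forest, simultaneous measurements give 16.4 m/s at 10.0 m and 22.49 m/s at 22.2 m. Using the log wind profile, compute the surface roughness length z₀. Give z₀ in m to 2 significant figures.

z₀ ≈ 1.2 m

Log law: V(z) ∝ ln(z/z₀). With r = V₁/V₂ = 16.4/22.49 = 0.72921,
r · ln(z₂/z₀) = ln(z₁/z₀) ⇒ ln z₀ = (ln z₁ − r·ln z₂)/(1 − r)
ln z₀ = (2.30259 − 0.72921×3.10009) / 0.27079 = 0.1549
z₀ = exp(0.1549) = 1.168 m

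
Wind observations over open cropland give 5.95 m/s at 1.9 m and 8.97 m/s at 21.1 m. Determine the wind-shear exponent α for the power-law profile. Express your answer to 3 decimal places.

α ≈ 0.171

Power law: V₂/V₁ = (z₂/z₁)^α ⇒ α = ln(V₂/V₁) / ln(z₂/z₁)
α = ln(8.97/5.95) / ln(21.1/1.9) = ln(1.5076) / ln(11.1053)
  = 0.41049 / 2.40742 = 0.17051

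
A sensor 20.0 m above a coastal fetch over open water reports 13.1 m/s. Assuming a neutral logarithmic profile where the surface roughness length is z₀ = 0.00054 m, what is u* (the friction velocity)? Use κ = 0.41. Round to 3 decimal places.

u* ≈ 0.511 m/s

Log law: V(z) = (u*/κ) · ln(z/z₀) ⇒ u* = κ · V / ln(z/z₀)
u* = 0.41 × 13.1 / ln(20.0/0.00054) = 0.41 × 13.1 / 10.5197
   = 5.3710 / 10.5197 = 0.5106 m/s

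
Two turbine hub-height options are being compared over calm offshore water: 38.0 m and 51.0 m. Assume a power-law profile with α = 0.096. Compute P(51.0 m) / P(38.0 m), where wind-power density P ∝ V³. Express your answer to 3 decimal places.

Speed ratio: V_B/V_A = (z_B/z_A)^α = (51.0/38.0)^0.096 = (1.3421)^0.096 = 1.02865
Power-density ratio: P_B/P_A = (V_B/V_A)³ = (1.02865)³ = 1.08844

1.088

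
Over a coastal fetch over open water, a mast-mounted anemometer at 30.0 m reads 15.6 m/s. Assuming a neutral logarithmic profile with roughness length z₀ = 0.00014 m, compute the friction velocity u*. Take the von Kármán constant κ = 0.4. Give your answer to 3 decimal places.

Log law: V(z) = (u*/κ) · ln(z/z₀) ⇒ u* = κ · V / ln(z/z₀)
u* = 0.4 × 15.6 / ln(30.0/0.00014) = 0.4 × 15.6 / 12.2751
   = 6.2400 / 12.2751 = 0.5083 m/s

u* ≈ 0.508 m/s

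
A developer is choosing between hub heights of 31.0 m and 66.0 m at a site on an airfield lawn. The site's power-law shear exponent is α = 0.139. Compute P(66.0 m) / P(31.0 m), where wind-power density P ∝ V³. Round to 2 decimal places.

Speed ratio: V_B/V_A = (z_B/z_A)^α = (66.0/31.0)^0.139 = (2.1290)^0.139 = 1.11075
Power-density ratio: P_B/P_A = (V_B/V_A)³ = (1.11075)³ = 1.37041

1.37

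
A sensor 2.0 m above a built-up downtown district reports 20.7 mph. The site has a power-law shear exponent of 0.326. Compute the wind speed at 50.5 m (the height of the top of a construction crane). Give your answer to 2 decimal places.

Power-law profile: V₂ = V₁ · (z₂/z₁)^α
V₂ = 20.7 × (50.5/2.0)^0.326 = 20.7 × (25.2500)^0.326
    = 20.7 × 2.8651 = 59.3072 mph

59.31 mph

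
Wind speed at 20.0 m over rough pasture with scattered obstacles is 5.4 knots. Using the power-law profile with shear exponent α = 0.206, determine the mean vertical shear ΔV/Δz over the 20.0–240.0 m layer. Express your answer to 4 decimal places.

0.0164 knots/m

Power law: V₂ = V₁ · (z₂/z₁)^α = 5.4 × (12.0000)^0.206 = 9.0096 knots
ΔV/Δz = (9.0096 − 5.4)/(240.0 − 20.0) = 3.6096/220.0000 = 0.01641 knots/m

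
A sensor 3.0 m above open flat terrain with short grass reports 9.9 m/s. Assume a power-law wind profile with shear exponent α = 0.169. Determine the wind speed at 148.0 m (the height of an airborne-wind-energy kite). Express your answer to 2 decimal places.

19.13 m/s

Power-law profile: V₂ = V₁ · (z₂/z₁)^α
V₂ = 9.9 × (148.0/3.0)^0.169 = 9.9 × (49.3333)^0.169
    = 9.9 × 1.9326 = 19.1327 m/s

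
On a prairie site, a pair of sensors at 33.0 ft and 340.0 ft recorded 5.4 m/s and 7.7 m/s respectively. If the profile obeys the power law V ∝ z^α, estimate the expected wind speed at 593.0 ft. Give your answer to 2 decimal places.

8.38 m/s

First find α: α = ln(V₂/V₁)/ln(z₂/z₁) = ln(7.7/5.4)/ln(340.0/33.0) = 0.35482/2.33244 = 0.1521
Extrapolate from 340.0 ft to 593.0 ft: V₃ = 7.7 × (593.0/340.0)^0.1521 = 7.7 × 1.0883 = 8.3799 m/s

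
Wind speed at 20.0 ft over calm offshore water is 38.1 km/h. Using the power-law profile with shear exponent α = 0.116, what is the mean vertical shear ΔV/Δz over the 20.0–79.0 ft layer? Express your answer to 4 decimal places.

0.1116 km/h/ft

Power law: V₂ = V₁ · (z₂/z₁)^α = 38.1 × (3.9500)^0.116 = 44.6818 km/h
ΔV/Δz = (44.6818 − 38.1)/(79.0 − 20.0) = 6.5818/59.0000 = 0.11156 km/h/ft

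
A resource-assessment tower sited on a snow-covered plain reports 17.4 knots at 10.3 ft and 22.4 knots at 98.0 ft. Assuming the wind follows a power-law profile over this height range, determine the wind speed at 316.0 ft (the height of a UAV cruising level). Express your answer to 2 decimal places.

25.54 knots

First find α: α = ln(V₂/V₁)/ln(z₂/z₁) = ln(22.4/17.4)/ln(98.0/10.3) = 0.25259/2.25282 = 0.1121
Extrapolate from 98.0 ft to 316.0 ft: V₃ = 22.4 × (316.0/98.0)^0.1121 = 22.4 × 1.1403 = 25.5422 knots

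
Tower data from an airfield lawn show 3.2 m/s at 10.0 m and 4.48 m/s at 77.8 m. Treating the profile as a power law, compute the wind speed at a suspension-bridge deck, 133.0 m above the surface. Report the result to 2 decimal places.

4.89 m/s

First find α: α = ln(V₂/V₁)/ln(z₂/z₁) = ln(4.48/3.2)/ln(77.8/10.0) = 0.33647/2.05156 = 0.1640
Extrapolate from 77.8 m to 133.0 m: V₃ = 4.48 × (133.0/77.8)^0.1640 = 4.48 × 1.0919 = 4.8918 m/s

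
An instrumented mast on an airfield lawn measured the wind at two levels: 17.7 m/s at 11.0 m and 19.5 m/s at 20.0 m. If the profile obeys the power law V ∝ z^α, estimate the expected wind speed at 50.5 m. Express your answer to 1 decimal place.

22.7 m/s

First find α: α = ln(V₂/V₁)/ln(z₂/z₁) = ln(19.5/17.7)/ln(20.0/11.0) = 0.09685/0.59784 = 0.1620
Extrapolate from 20.0 m to 50.5 m: V₃ = 19.5 × (50.5/20.0)^0.1620 = 19.5 × 1.1619 = 22.6569 m/s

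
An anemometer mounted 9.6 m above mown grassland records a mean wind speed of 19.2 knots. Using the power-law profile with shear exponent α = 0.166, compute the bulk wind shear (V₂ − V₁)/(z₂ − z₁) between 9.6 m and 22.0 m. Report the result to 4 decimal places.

0.2285 knots/m

Power law: V₂ = V₁ · (z₂/z₁)^α = 19.2 × (2.2917)^0.166 = 22.0336 knots
ΔV/Δz = (22.0336 − 19.2)/(22.0 − 9.6) = 2.8336/12.4000 = 0.22852 knots/m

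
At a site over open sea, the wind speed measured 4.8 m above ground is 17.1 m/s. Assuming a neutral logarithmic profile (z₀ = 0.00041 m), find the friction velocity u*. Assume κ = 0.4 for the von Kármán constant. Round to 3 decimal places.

Log law: V(z) = (u*/κ) · ln(z/z₀) ⇒ u* = κ · V / ln(z/z₀)
u* = 0.4 × 17.1 / ln(4.8/0.00041) = 0.4 × 17.1 / 9.3680
   = 6.8400 / 9.3680 = 0.7301 m/s

u* ≈ 0.730 m/s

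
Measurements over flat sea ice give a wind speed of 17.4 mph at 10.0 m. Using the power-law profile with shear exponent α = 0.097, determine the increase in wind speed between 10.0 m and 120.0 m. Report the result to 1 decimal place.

Power law: V₂ = V₁ · (z₂/z₁)^α = 17.4 × (12.0000)^0.097 = 22.1427 mph
ΔV = 22.1427 − 17.4 = 4.7427 mph

4.7 mph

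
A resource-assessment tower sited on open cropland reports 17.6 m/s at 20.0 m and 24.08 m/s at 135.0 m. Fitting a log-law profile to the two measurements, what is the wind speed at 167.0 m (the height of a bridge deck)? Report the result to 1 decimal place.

24.8 m/s

Log law: V ∝ ln(z/z₀). From the pair, with r = V₁/V₂ = 0.73090,
ln z₀ = (ln z₁ − r·ln z₂)/(1 − r) = (2.9957 − 0.73090×4.9053)/0.26910 = -2.1907 → z₀ = 0.1118 m
V₃ = V₁ · ln(z₃/z₀)/ln(z₁/z₀) = 17.6 × 7.3087/5.1864 = 24.8019 m/s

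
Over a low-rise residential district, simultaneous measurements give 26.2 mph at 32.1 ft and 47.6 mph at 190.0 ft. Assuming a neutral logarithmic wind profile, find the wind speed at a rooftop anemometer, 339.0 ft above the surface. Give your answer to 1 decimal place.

Log law: V ∝ ln(z/z₀). From the pair, with r = V₁/V₂ = 0.55042,
ln z₀ = (ln z₁ − r·ln z₂)/(1 − r) = (3.4689 − 0.55042×5.2470)/0.44958 = 1.2918 → z₀ = 3.640 ft
V₃ = V₁ · ln(z₃/z₀)/ln(z₁/z₀) = 26.2 × 4.5342/2.1770 = 54.5679 mph

54.6 mph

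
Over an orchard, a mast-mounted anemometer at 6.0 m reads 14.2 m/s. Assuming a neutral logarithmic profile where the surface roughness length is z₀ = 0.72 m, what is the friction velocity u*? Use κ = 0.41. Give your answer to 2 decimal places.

Log law: V(z) = (u*/κ) · ln(z/z₀) ⇒ u* = κ · V / ln(z/z₀)
u* = 0.41 × 14.2 / ln(6.0/0.72) = 0.41 × 14.2 / 2.1203
   = 5.8220 / 2.1203 = 2.7459 m/s

u* ≈ 2.75 m/s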